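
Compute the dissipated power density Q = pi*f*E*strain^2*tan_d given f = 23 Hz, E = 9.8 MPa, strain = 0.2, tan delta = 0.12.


Q = pi * f * E * strain^2 * tan_d
= pi * 23 * 9.8 * 0.2^2 * 0.12
= pi * 23 * 9.8 * 0.0400 * 0.12
= 3.3990

Q = 3.3990


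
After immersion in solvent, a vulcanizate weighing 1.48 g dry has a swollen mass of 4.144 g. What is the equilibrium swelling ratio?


Q = W_swollen / W_dry
Q = 4.144 / 1.48
Q = 2.8

Q = 2.8


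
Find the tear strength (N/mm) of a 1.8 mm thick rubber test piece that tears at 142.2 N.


Tear strength = force / thickness
= 142.2 / 1.8
= 79.0 N/mm

79.0 N/mm


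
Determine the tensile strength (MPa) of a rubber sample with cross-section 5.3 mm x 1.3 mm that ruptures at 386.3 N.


Area = width * thickness = 5.3 * 1.3 = 6.89 mm^2
TS = force / area = 386.3 / 6.89 = 56.07 MPa

56.07 MPa


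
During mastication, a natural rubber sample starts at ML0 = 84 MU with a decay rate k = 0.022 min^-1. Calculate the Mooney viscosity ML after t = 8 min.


ML = ML0 * exp(-k * t)
ML = 84 * exp(-0.022 * 8)
ML = 84 * 0.8386
ML = 70.44 MU

70.44 MU


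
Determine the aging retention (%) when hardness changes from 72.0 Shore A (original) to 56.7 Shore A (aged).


Retention = aged / original * 100
= 56.7 / 72.0 * 100
= 78.8%

78.8%


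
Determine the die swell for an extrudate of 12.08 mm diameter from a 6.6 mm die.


Die swell ratio = D_extrudate / D_die
= 12.08 / 6.6
= 1.83

Die swell = 1.83


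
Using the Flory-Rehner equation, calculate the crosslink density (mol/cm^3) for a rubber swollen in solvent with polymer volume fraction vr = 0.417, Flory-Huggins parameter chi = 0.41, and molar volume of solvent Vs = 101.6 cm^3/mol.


ln(1 - vr) = ln(1 - 0.417) = -0.5396
Numerator = -((-0.5396) + 0.417 + 0.41 * 0.417^2) = 0.0513
Denominator = 101.6 * (0.417^(1/3) - 0.417/2) = 54.7218
nu = 0.0513 / 54.7218 = 9.3699e-04 mol/cm^3

9.3699e-04 mol/cm^3


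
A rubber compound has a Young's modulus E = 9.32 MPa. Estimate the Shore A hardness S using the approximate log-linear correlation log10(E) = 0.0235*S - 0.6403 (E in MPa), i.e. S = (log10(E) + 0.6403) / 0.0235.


log10(E) = 0.0235*S - 0.6403  =>  S = (log10(E) + 0.6403) / 0.0235
log10(9.32) = 0.969416
S = (0.969416 + 0.6403) / 0.0235 = 1.609716 / 0.0235
S = 68.5

Shore A = 68.5


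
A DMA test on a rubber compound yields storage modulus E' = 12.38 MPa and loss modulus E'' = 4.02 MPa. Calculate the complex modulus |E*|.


|E*| = sqrt(E'^2 + E''^2)
= sqrt(12.38^2 + 4.02^2)
= sqrt(153.2644 + 16.1604)
= 13.016 MPa

13.016 MPa


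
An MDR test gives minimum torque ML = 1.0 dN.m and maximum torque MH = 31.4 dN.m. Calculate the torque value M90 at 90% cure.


M90 = ML + 0.9 * (MH - ML)
M90 = 1.0 + 0.9 * (31.4 - 1.0)
M90 = 1.0 + 0.9 * 30.4
M90 = 28.36 dN.m

28.36 dN.m


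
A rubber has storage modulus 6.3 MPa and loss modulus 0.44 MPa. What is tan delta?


tan delta = E'' / E'
= 0.44 / 6.3
= 0.0698

tan delta = 0.0698


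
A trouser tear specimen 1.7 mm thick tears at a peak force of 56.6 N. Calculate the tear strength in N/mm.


Tear strength = force / thickness
= 56.6 / 1.7
= 33.29 N/mm

33.29 N/mm


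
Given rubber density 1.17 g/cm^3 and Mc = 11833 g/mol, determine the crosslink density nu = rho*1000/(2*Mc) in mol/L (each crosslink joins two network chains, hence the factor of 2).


nu = rho * 1000 / (2 * Mc)
nu = 1.17 * 1000 / (2 * 11833)
nu = 1170.0 / 23666
nu = 0.0494 mol/L

0.0494 mol/L


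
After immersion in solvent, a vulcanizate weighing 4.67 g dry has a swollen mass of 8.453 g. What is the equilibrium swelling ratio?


Q = W_swollen / W_dry
Q = 8.453 / 4.67
Q = 1.81

Q = 1.81


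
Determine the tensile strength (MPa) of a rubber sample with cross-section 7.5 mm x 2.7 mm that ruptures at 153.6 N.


Area = width * thickness = 7.5 * 2.7 = 20.25 mm^2
TS = force / area = 153.6 / 20.25 = 7.59 MPa

7.59 MPa


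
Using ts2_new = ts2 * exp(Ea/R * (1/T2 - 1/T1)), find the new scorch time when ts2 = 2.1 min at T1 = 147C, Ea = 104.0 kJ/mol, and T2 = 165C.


Convert temperatures: T1 = 147 + 273.15 = 420.15 K, T2 = 165 + 273.15 = 438.15 K
ts2_new = 2.1 * exp(104000 / 8.314 * (1/438.15 - 1/420.15))
1/T2 - 1/T1 = -9.7779e-05
ts2_new = 0.62 min

0.62 min


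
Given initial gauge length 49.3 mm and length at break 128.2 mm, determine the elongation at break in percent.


Elongation = (Lf - L0) / L0 * 100
= (128.2 - 49.3) / 49.3 * 100
= 78.9 / 49.3 * 100
= 160.0%

160.0%


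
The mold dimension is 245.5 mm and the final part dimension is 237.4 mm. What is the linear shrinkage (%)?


Shrinkage = (mold - part) / mold * 100
= (245.5 - 237.4) / 245.5 * 100
= 8.1 / 245.5 * 100
= 3.3%

3.3%


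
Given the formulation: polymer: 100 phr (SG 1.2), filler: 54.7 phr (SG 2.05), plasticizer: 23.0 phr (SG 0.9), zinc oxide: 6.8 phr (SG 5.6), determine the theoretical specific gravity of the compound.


Sum of weights = 184.5
Volume contributions:
  polymer: 100/1.2 = 83.3333
  filler: 54.7/2.05 = 26.6829
  plasticizer: 23.0/0.9 = 25.5556
  zinc oxide: 6.8/5.6 = 1.2143
Sum of volumes = 136.7861
SG = 184.5 / 136.7861 = 1.349

SG = 1.349


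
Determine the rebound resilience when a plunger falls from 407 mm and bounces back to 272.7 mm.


Resilience = h_rebound / h_drop * 100
= 272.7 / 407 * 100
= 67.0%

67.0%


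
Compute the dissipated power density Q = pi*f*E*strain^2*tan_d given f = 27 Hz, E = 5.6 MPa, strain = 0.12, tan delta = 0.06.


Q = pi * f * E * strain^2 * tan_d
= pi * 27 * 5.6 * 0.12^2 * 0.06
= pi * 27 * 5.6 * 0.0144 * 0.06
= 0.4104

Q = 0.4104


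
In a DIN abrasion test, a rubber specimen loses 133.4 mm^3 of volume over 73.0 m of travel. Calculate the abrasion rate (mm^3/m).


Rate = volume_loss / distance
= 133.4 / 73.0
= 1.827 mm^3/m

1.827 mm^3/m


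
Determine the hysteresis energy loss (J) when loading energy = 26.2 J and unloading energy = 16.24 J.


Hysteresis loss = loading - unloading
= 26.2 - 16.24
= 9.96 J

9.96 J


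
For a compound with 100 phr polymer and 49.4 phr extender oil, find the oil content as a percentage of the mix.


Oil % = oil / (100 + oil) * 100
= 49.4 / (100 + 49.4) * 100
= 49.4 / 149.4 * 100
= 33.07%

33.07%


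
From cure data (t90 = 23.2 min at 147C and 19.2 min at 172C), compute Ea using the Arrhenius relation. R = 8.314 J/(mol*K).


T1 = 420.15 K, T2 = 445.15 K
1/T1 - 1/T2 = 1.3367e-04
ln(t1/t2) = ln(23.2/19.2) = 0.1892
Ea = 8.314 * 0.1892 / 1.3367e-04 = 11770.5914 J/mol
Ea = 11.77 kJ/mol

11.77 kJ/mol


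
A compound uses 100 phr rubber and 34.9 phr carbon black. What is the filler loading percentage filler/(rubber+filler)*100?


Filler % = filler / (rubber + filler) * 100
= 34.9 / (100 + 34.9) * 100
= 34.9 / 134.9 * 100
= 25.87%

25.87%


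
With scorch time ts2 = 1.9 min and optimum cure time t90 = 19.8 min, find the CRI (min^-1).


CRI = 100 / (t90 - ts2)
= 100 / (19.8 - 1.9)
= 100 / 17.9
= 5.59 min^-1

5.59 min^-1


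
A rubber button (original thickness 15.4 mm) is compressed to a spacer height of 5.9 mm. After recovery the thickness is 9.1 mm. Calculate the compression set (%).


CS = (t0 - recovered) / (t0 - ts) * 100
= (15.4 - 9.1) / (15.4 - 5.9) * 100
= 6.3 / 9.5 * 100
= 66.3%

66.3%


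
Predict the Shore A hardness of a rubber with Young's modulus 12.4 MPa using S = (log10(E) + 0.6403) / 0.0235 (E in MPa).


log10(E) = 0.0235*S - 0.6403  =>  S = (log10(E) + 0.6403) / 0.0235
log10(12.4) = 1.093422
S = (1.093422 + 0.6403) / 0.0235 = 1.733722 / 0.0235
S = 73.8

Shore A = 73.8


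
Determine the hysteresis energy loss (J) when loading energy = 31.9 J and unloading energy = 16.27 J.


Hysteresis loss = loading - unloading
= 31.9 - 16.27
= 15.63 J

15.63 J


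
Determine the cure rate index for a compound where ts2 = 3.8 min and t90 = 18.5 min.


CRI = 100 / (t90 - ts2)
= 100 / (18.5 - 3.8)
= 100 / 14.7
= 6.8 min^-1

6.8 min^-1


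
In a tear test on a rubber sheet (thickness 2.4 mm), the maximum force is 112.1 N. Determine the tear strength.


Tear strength = force / thickness
= 112.1 / 2.4
= 46.71 N/mm

46.71 N/mm


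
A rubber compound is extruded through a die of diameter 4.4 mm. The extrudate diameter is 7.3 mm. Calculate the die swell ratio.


Die swell ratio = D_extrudate / D_die
= 7.3 / 4.4
= 1.659

Die swell = 1.659


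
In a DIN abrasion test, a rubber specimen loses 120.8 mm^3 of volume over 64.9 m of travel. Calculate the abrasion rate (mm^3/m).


Rate = volume_loss / distance
= 120.8 / 64.9
= 1.861 mm^3/m

1.861 mm^3/m


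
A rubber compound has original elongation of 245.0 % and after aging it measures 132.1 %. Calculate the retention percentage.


Retention = aged / original * 100
= 132.1 / 245.0 * 100
= 53.9%

53.9%


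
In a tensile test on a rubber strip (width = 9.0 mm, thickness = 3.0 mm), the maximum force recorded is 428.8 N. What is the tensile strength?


Area = width * thickness = 9.0 * 3.0 = 27.0 mm^2
TS = force / area = 428.8 / 27.0 = 15.88 MPa

15.88 MPa


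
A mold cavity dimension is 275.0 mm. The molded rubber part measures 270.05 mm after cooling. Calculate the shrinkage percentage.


Shrinkage = (mold - part) / mold * 100
= (275.0 - 270.05) / 275.0 * 100
= 4.95 / 275.0 * 100
= 1.8%

1.8%


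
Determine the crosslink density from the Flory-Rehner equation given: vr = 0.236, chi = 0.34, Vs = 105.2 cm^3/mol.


ln(1 - vr) = ln(1 - 0.236) = -0.2692
Numerator = -((-0.2692) + 0.236 + 0.34 * 0.236^2) = 0.0143
Denominator = 105.2 * (0.236^(1/3) - 0.236/2) = 52.5973
nu = 0.0143 / 52.5973 = 2.7094e-04 mol/cm^3

2.7094e-04 mol/cm^3


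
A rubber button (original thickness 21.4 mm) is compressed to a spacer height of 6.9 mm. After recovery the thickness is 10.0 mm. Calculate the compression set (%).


CS = (t0 - recovered) / (t0 - ts) * 100
= (21.4 - 10.0) / (21.4 - 6.9) * 100
= 11.4 / 14.5 * 100
= 78.6%

78.6%


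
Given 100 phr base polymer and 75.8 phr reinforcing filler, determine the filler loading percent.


Filler % = filler / (rubber + filler) * 100
= 75.8 / (100 + 75.8) * 100
= 75.8 / 175.8 * 100
= 43.12%

43.12%


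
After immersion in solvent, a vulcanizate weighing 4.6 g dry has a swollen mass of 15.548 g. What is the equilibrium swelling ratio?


Q = W_swollen / W_dry
Q = 15.548 / 4.6
Q = 3.38

Q = 3.38


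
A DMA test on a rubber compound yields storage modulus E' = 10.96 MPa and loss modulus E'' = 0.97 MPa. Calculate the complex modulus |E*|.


|E*| = sqrt(E'^2 + E''^2)
= sqrt(10.96^2 + 0.97^2)
= sqrt(120.1216 + 0.9409)
= 11.003 MPa

11.003 MPa


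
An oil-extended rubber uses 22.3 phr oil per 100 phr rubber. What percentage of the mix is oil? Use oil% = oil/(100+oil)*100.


Oil % = oil / (100 + oil) * 100
= 22.3 / (100 + 22.3) * 100
= 22.3 / 122.3 * 100
= 18.23%

18.23%


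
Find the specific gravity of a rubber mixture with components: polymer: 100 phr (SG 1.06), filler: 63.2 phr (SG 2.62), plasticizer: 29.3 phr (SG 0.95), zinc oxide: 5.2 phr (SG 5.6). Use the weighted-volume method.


Sum of weights = 197.7
Volume contributions:
  polymer: 100/1.06 = 94.3396
  filler: 63.2/2.62 = 24.1221
  plasticizer: 29.3/0.95 = 30.8421
  zinc oxide: 5.2/5.6 = 0.9286
Sum of volumes = 150.2324
SG = 197.7 / 150.2324 = 1.316

SG = 1.316


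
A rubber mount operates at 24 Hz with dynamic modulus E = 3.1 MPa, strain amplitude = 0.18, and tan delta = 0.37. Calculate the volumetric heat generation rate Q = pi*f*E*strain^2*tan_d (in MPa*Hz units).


Q = pi * f * E * strain^2 * tan_d
= pi * 24 * 3.1 * 0.18^2 * 0.37
= pi * 24 * 3.1 * 0.0324 * 0.37
= 2.8020

Q = 2.8020


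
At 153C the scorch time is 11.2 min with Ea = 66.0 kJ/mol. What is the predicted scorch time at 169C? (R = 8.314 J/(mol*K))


Convert temperatures: T1 = 153 + 273.15 = 426.15 K, T2 = 169 + 273.15 = 442.15 K
ts2_new = 11.2 * exp(66000 / 8.314 * (1/442.15 - 1/426.15))
1/T2 - 1/T1 = -8.4916e-05
ts2_new = 5.71 min

5.71 min


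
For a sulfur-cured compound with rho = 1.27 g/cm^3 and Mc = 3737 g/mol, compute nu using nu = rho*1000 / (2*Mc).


nu = rho * 1000 / (2 * Mc)
nu = 1.27 * 1000 / (2 * 3737)
nu = 1270.0 / 7474
nu = 0.1699 mol/L

0.1699 mol/L


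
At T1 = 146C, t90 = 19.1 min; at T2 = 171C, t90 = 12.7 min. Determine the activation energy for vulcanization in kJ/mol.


T1 = 419.15 K, T2 = 444.15 K
1/T1 - 1/T2 = 1.3429e-04
ln(t1/t2) = ln(19.1/12.7) = 0.4081
Ea = 8.314 * 0.4081 / 1.3429e-04 = 25265.1108 J/mol
Ea = 25.27 kJ/mol

25.27 kJ/mol


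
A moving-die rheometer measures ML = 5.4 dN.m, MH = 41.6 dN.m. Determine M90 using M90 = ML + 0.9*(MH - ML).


M90 = ML + 0.9 * (MH - ML)
M90 = 5.4 + 0.9 * (41.6 - 5.4)
M90 = 5.4 + 0.9 * 36.2
M90 = 37.98 dN.m

37.98 dN.m


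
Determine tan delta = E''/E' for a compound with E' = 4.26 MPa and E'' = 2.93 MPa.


tan delta = E'' / E'
= 2.93 / 4.26
= 0.6878

tan delta = 0.6878


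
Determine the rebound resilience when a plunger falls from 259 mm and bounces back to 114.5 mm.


Resilience = h_rebound / h_drop * 100
= 114.5 / 259 * 100
= 44.2%

44.2%


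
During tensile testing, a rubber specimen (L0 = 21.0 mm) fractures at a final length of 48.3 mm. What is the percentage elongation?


Elongation = (Lf - L0) / L0 * 100
= (48.3 - 21.0) / 21.0 * 100
= 27.3 / 21.0 * 100
= 130.0%

130.0%


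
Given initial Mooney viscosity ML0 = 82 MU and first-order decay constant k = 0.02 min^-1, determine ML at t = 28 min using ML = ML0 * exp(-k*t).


ML = ML0 * exp(-k * t)
ML = 82 * exp(-0.02 * 28)
ML = 82 * 0.5712
ML = 46.84 MU

46.84 MU


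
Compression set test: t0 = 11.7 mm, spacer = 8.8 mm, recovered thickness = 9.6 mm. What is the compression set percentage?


CS = (t0 - recovered) / (t0 - ts) * 100
= (11.7 - 9.6) / (11.7 - 8.8) * 100
= 2.1 / 2.9 * 100
= 72.4%

72.4%


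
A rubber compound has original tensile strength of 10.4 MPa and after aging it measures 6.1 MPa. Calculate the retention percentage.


Retention = aged / original * 100
= 6.1 / 10.4 * 100
= 58.7%

58.7%


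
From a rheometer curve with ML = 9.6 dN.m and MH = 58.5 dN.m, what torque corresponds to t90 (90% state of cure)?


M90 = ML + 0.9 * (MH - ML)
M90 = 9.6 + 0.9 * (58.5 - 9.6)
M90 = 9.6 + 0.9 * 48.9
M90 = 53.61 dN.m

53.61 dN.m


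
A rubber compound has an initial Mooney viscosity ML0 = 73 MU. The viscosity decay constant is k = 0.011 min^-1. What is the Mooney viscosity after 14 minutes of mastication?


ML = ML0 * exp(-k * t)
ML = 73 * exp(-0.011 * 14)
ML = 73 * 0.8573
ML = 62.58 MU

62.58 MU


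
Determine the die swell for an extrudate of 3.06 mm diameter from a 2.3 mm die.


Die swell ratio = D_extrudate / D_die
= 3.06 / 2.3
= 1.33

Die swell = 1.33


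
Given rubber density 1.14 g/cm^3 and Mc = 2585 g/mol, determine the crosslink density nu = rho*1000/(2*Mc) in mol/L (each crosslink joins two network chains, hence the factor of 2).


nu = rho * 1000 / (2 * Mc)
nu = 1.14 * 1000 / (2 * 2585)
nu = 1140.0 / 5170
nu = 0.2205 mol/L

0.2205 mol/L


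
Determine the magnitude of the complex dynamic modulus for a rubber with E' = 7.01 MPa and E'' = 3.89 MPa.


|E*| = sqrt(E'^2 + E''^2)
= sqrt(7.01^2 + 3.89^2)
= sqrt(49.1401 + 15.1321)
= 8.017 MPa

8.017 MPa


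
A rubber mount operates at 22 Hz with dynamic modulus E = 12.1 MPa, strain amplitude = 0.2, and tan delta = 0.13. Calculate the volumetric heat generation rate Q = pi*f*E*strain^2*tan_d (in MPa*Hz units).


Q = pi * f * E * strain^2 * tan_d
= pi * 22 * 12.1 * 0.2^2 * 0.13
= pi * 22 * 12.1 * 0.0400 * 0.13
= 4.3487

Q = 4.3487


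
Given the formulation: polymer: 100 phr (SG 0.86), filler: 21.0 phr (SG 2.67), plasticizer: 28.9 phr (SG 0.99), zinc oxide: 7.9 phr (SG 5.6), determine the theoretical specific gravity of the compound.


Sum of weights = 157.8
Volume contributions:
  polymer: 100/0.86 = 116.2791
  filler: 21.0/2.67 = 7.8652
  plasticizer: 28.9/0.99 = 29.1919
  zinc oxide: 7.9/5.6 = 1.4107
Sum of volumes = 154.7469
SG = 157.8 / 154.7469 = 1.02

SG = 1.02


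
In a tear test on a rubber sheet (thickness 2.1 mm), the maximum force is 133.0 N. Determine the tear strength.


Tear strength = force / thickness
= 133.0 / 2.1
= 63.33 N/mm

63.33 N/mm


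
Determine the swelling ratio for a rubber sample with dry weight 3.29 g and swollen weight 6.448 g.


Q = W_swollen / W_dry
Q = 6.448 / 3.29
Q = 1.96

Q = 1.96


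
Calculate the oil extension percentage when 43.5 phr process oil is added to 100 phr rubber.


Oil % = oil / (100 + oil) * 100
= 43.5 / (100 + 43.5) * 100
= 43.5 / 143.5 * 100
= 30.31%

30.31%


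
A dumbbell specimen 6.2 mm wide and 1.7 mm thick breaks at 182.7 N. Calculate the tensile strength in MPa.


Area = width * thickness = 6.2 * 1.7 = 10.54 mm^2
TS = force / area = 182.7 / 10.54 = 17.33 MPa

17.33 MPa


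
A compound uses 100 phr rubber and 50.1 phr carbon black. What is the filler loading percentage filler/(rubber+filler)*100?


Filler % = filler / (rubber + filler) * 100
= 50.1 / (100 + 50.1) * 100
= 50.1 / 150.1 * 100
= 33.38%

33.38%


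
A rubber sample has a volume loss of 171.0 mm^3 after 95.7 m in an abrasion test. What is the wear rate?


Rate = volume_loss / distance
= 171.0 / 95.7
= 1.787 mm^3/m

1.787 mm^3/m


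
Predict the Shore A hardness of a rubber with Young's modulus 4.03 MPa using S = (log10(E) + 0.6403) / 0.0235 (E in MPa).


log10(E) = 0.0235*S - 0.6403  =>  S = (log10(E) + 0.6403) / 0.0235
log10(4.03) = 0.605305
S = (0.605305 + 0.6403) / 0.0235 = 1.245605 / 0.0235
S = 53.0

Shore A = 53.0


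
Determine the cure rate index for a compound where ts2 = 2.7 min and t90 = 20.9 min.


CRI = 100 / (t90 - ts2)
= 100 / (20.9 - 2.7)
= 100 / 18.2
= 5.49 min^-1

5.49 min^-1


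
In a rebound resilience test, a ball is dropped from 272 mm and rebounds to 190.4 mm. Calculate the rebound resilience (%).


Resilience = h_rebound / h_drop * 100
= 190.4 / 272 * 100
= 70.0%

70.0%


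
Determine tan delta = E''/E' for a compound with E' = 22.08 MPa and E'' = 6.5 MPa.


tan delta = E'' / E'
= 6.5 / 22.08
= 0.2944

tan delta = 0.2944


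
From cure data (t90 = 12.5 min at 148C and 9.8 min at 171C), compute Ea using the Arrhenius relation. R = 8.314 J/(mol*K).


T1 = 421.15 K, T2 = 444.15 K
1/T1 - 1/T2 = 1.2296e-04
ln(t1/t2) = ln(12.5/9.8) = 0.2433
Ea = 8.314 * 0.2433 / 1.2296e-04 = 16454.0696 J/mol
Ea = 16.45 kJ/mol

16.45 kJ/mol


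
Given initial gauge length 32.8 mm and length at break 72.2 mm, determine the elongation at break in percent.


Elongation = (Lf - L0) / L0 * 100
= (72.2 - 32.8) / 32.8 * 100
= 39.4 / 32.8 * 100
= 120.1%

120.1%


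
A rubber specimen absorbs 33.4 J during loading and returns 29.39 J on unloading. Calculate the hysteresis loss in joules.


Hysteresis loss = loading - unloading
= 33.4 - 29.39
= 4.01 J

4.01 J


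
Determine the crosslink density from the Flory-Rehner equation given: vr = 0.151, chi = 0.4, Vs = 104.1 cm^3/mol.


ln(1 - vr) = ln(1 - 0.151) = -0.1637
Numerator = -((-0.1637) + 0.151 + 0.4 * 0.151^2) = 0.0036
Denominator = 104.1 * (0.151^(1/3) - 0.151/2) = 47.5745
nu = 0.0036 / 47.5745 = 7.5160e-05 mol/cm^3

7.5160e-05 mol/cm^3


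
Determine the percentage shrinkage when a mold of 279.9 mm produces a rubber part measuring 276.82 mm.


Shrinkage = (mold - part) / mold * 100
= (279.9 - 276.82) / 279.9 * 100
= 3.08 / 279.9 * 100
= 1.1%

1.1%


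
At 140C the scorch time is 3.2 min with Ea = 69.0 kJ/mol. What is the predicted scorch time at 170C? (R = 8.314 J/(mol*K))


Convert temperatures: T1 = 140 + 273.15 = 413.15 K, T2 = 170 + 273.15 = 443.15 K
ts2_new = 3.2 * exp(69000 / 8.314 * (1/443.15 - 1/413.15))
1/T2 - 1/T1 = -1.6386e-04
ts2_new = 0.82 min

0.82 min


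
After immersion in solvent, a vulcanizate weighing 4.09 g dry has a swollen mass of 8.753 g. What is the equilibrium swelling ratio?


Q = W_swollen / W_dry
Q = 8.753 / 4.09
Q = 2.14

Q = 2.14


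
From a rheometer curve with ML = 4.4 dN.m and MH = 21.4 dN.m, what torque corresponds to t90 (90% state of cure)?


M90 = ML + 0.9 * (MH - ML)
M90 = 4.4 + 0.9 * (21.4 - 4.4)
M90 = 4.4 + 0.9 * 17.0
M90 = 19.7 dN.m

19.7 dN.m


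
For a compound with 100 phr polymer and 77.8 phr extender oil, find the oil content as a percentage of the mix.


Oil % = oil / (100 + oil) * 100
= 77.8 / (100 + 77.8) * 100
= 77.8 / 177.8 * 100
= 43.76%

43.76%


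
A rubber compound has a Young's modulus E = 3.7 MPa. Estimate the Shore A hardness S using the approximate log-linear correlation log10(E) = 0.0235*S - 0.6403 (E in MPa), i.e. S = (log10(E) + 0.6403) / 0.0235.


log10(E) = 0.0235*S - 0.6403  =>  S = (log10(E) + 0.6403) / 0.0235
log10(3.7) = 0.568202
S = (0.568202 + 0.6403) / 0.0235 = 1.208502 / 0.0235
S = 51.4

Shore A = 51.4


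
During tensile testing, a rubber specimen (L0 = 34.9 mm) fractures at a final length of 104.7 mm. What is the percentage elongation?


Elongation = (Lf - L0) / L0 * 100
= (104.7 - 34.9) / 34.9 * 100
= 69.8 / 34.9 * 100
= 200.0%

200.0%


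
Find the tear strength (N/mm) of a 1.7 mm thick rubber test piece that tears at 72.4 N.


Tear strength = force / thickness
= 72.4 / 1.7
= 42.59 N/mm

42.59 N/mm


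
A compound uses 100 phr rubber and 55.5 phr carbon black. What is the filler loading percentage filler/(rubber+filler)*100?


Filler % = filler / (rubber + filler) * 100
= 55.5 / (100 + 55.5) * 100
= 55.5 / 155.5 * 100
= 35.69%

35.69%


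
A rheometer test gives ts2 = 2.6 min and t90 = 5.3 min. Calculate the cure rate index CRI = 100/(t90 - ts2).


CRI = 100 / (t90 - ts2)
= 100 / (5.3 - 2.6)
= 100 / 2.7
= 37.04 min^-1

37.04 min^-1


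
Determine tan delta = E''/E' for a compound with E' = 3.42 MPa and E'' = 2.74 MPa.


tan delta = E'' / E'
= 2.74 / 3.42
= 0.8012

tan delta = 0.8012


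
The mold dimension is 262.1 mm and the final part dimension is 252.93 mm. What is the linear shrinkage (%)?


Shrinkage = (mold - part) / mold * 100
= (262.1 - 252.93) / 262.1 * 100
= 9.17 / 262.1 * 100
= 3.5%

3.5%


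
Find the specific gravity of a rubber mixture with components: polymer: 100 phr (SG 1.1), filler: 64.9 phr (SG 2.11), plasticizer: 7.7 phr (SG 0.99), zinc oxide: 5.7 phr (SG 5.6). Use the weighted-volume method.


Sum of weights = 178.3
Volume contributions:
  polymer: 100/1.1 = 90.9091
  filler: 64.9/2.11 = 30.7583
  plasticizer: 7.7/0.99 = 7.7778
  zinc oxide: 5.7/5.6 = 1.0179
Sum of volumes = 130.4630
SG = 178.3 / 130.4630 = 1.367

SG = 1.367


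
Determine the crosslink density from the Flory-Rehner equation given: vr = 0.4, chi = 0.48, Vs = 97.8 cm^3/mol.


ln(1 - vr) = ln(1 - 0.4) = -0.5108
Numerator = -((-0.5108) + 0.4 + 0.48 * 0.4^2) = 0.0340
Denominator = 97.8 * (0.4^(1/3) - 0.4/2) = 52.4997
nu = 0.0340 / 52.4997 = 6.4811e-04 mol/cm^3

6.4811e-04 mol/cm^3


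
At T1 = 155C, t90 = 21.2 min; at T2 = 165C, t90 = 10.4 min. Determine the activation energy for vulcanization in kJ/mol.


T1 = 428.15 K, T2 = 438.15 K
1/T1 - 1/T2 = 5.3307e-05
ln(t1/t2) = ln(21.2/10.4) = 0.7122
Ea = 8.314 * 0.7122 / 5.3307e-05 = 111077.9699 J/mol
Ea = 111.08 kJ/mol

111.08 kJ/mol


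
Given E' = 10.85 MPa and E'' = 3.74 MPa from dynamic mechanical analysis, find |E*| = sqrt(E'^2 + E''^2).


|E*| = sqrt(E'^2 + E''^2)
= sqrt(10.85^2 + 3.74^2)
= sqrt(117.7225 + 13.9876)
= 11.477 MPa

11.477 MPa


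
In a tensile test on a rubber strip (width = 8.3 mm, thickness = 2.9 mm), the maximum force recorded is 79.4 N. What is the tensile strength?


Area = width * thickness = 8.3 * 2.9 = 24.07 mm^2
TS = force / area = 79.4 / 24.07 = 3.3 MPa

3.3 MPa


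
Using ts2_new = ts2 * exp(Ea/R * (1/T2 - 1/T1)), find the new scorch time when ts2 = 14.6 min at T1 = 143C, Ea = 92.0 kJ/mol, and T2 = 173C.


Convert temperatures: T1 = 143 + 273.15 = 416.15 K, T2 = 173 + 273.15 = 446.15 K
ts2_new = 14.6 * exp(92000 / 8.314 * (1/446.15 - 1/416.15))
1/T2 - 1/T1 = -1.6158e-04
ts2_new = 2.44 min

2.44 min


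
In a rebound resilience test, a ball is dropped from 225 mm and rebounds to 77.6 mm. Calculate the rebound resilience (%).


Resilience = h_rebound / h_drop * 100
= 77.6 / 225 * 100
= 34.5%

34.5%


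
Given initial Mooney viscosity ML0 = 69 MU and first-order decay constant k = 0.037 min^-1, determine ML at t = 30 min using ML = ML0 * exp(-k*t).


ML = ML0 * exp(-k * t)
ML = 69 * exp(-0.037 * 30)
ML = 69 * 0.3296
ML = 22.74 MU

22.74 MU


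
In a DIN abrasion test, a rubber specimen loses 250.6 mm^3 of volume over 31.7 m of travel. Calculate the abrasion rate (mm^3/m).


Rate = volume_loss / distance
= 250.6 / 31.7
= 7.905 mm^3/m

7.905 mm^3/m


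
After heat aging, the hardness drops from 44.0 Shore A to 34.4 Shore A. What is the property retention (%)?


Retention = aged / original * 100
= 34.4 / 44.0 * 100
= 78.2%

78.2%


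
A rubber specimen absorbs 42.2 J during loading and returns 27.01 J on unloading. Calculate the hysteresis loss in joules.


Hysteresis loss = loading - unloading
= 42.2 - 27.01
= 15.19 J

15.19 J


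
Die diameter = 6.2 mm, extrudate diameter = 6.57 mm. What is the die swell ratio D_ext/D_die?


Die swell ratio = D_extrudate / D_die
= 6.57 / 6.2
= 1.06

Die swell = 1.06


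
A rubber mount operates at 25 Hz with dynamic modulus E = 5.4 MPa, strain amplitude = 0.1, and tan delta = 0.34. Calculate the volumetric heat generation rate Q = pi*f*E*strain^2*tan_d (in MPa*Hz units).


Q = pi * f * E * strain^2 * tan_d
= pi * 25 * 5.4 * 0.1^2 * 0.34
= pi * 25 * 5.4 * 0.0100 * 0.34
= 1.4420

Q = 1.4420


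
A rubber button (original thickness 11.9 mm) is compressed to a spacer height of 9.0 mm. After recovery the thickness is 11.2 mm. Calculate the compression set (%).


CS = (t0 - recovered) / (t0 - ts) * 100
= (11.9 - 11.2) / (11.9 - 9.0) * 100
= 0.7 / 2.9 * 100
= 24.1%

24.1%


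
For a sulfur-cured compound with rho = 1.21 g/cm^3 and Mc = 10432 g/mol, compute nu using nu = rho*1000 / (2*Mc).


nu = rho * 1000 / (2 * Mc)
nu = 1.21 * 1000 / (2 * 10432)
nu = 1210.0 / 20864
nu = 0.0580 mol/L

0.0580 mol/L


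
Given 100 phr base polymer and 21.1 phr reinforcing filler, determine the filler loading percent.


Filler % = filler / (rubber + filler) * 100
= 21.1 / (100 + 21.1) * 100
= 21.1 / 121.1 * 100
= 17.42%

17.42%


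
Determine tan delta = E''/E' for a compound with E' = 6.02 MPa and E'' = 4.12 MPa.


tan delta = E'' / E'
= 4.12 / 6.02
= 0.6844

tan delta = 0.6844


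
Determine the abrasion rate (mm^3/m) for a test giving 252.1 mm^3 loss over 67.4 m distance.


Rate = volume_loss / distance
= 252.1 / 67.4
= 3.74 mm^3/m

3.74 mm^3/m


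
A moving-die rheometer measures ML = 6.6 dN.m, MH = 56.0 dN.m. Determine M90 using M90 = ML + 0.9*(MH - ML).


M90 = ML + 0.9 * (MH - ML)
M90 = 6.6 + 0.9 * (56.0 - 6.6)
M90 = 6.6 + 0.9 * 49.4
M90 = 51.06 dN.m

51.06 dN.m


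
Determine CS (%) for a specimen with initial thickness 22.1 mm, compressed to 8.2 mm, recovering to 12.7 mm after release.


CS = (t0 - recovered) / (t0 - ts) * 100
= (22.1 - 12.7) / (22.1 - 8.2) * 100
= 9.4 / 13.9 * 100
= 67.6%

67.6%


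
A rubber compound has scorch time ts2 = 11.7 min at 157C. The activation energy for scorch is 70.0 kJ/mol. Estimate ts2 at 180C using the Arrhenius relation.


Convert temperatures: T1 = 157 + 273.15 = 430.15 K, T2 = 180 + 273.15 = 453.15 K
ts2_new = 11.7 * exp(70000 / 8.314 * (1/453.15 - 1/430.15))
1/T2 - 1/T1 = -1.1800e-04
ts2_new = 4.33 min

4.33 min


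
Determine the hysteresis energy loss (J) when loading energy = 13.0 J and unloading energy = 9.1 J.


Hysteresis loss = loading - unloading
= 13.0 - 9.1
= 3.9 J

3.9 J


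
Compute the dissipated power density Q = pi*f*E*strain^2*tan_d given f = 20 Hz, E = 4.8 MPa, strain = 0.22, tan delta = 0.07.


Q = pi * f * E * strain^2 * tan_d
= pi * 20 * 4.8 * 0.22^2 * 0.07
= pi * 20 * 4.8 * 0.0484 * 0.07
= 1.0218

Q = 1.0218


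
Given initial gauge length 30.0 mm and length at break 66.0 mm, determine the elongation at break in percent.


Elongation = (Lf - L0) / L0 * 100
= (66.0 - 30.0) / 30.0 * 100
= 36.0 / 30.0 * 100
= 120.0%

120.0%


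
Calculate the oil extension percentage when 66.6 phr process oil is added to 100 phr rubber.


Oil % = oil / (100 + oil) * 100
= 66.6 / (100 + 66.6) * 100
= 66.6 / 166.6 * 100
= 39.98%

39.98%


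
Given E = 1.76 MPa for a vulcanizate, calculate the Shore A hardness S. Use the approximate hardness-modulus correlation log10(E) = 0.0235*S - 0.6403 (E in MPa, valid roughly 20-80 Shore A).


log10(E) = 0.0235*S - 0.6403  =>  S = (log10(E) + 0.6403) / 0.0235
log10(1.76) = 0.245513
S = (0.245513 + 0.6403) / 0.0235 = 0.885813 / 0.0235
S = 37.7

Shore A = 37.7


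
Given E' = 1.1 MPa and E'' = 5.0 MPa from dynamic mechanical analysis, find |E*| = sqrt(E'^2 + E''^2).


|E*| = sqrt(E'^2 + E''^2)
= sqrt(1.1^2 + 5.0^2)
= sqrt(1.2100 + 25.0000)
= 5.12 MPa

5.12 MPa


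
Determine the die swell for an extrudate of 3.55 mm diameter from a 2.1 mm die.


Die swell ratio = D_extrudate / D_die
= 3.55 / 2.1
= 1.69

Die swell = 1.69


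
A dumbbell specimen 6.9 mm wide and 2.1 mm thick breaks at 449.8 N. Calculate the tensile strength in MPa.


Area = width * thickness = 6.9 * 2.1 = 14.49 mm^2
TS = force / area = 449.8 / 14.49 = 31.04 MPa

31.04 MPa


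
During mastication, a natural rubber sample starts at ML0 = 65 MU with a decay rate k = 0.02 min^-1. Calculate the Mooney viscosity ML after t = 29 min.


ML = ML0 * exp(-k * t)
ML = 65 * exp(-0.02 * 29)
ML = 65 * 0.5599
ML = 36.39 MU

36.39 MU


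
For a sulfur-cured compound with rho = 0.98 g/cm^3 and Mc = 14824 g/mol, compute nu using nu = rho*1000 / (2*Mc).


nu = rho * 1000 / (2 * Mc)
nu = 0.98 * 1000 / (2 * 14824)
nu = 980.0 / 29648
nu = 0.0331 mol/L

0.0331 mol/L


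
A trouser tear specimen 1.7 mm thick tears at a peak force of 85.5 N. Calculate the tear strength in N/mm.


Tear strength = force / thickness
= 85.5 / 1.7
= 50.29 N/mm

50.29 N/mm


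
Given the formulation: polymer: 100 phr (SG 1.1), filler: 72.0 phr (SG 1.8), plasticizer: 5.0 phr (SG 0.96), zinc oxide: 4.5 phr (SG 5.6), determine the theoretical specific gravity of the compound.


Sum of weights = 181.5
Volume contributions:
  polymer: 100/1.1 = 90.9091
  filler: 72.0/1.8 = 40.0000
  plasticizer: 5.0/0.96 = 5.2083
  zinc oxide: 4.5/5.6 = 0.8036
Sum of volumes = 136.9210
SG = 181.5 / 136.9210 = 1.326

SG = 1.326


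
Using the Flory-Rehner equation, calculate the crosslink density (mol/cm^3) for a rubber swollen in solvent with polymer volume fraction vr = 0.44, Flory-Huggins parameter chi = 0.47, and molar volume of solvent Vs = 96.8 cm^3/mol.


ln(1 - vr) = ln(1 - 0.44) = -0.5798
Numerator = -((-0.5798) + 0.44 + 0.47 * 0.44^2) = 0.0488
Denominator = 96.8 * (0.44^(1/3) - 0.44/2) = 52.3292
nu = 0.0488 / 52.3292 = 9.3306e-04 mol/cm^3

9.3306e-04 mol/cm^3


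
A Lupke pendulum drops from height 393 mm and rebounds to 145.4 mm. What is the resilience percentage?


Resilience = h_rebound / h_drop * 100
= 145.4 / 393 * 100
= 37.0%

37.0%


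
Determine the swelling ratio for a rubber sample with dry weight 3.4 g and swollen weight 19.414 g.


Q = W_swollen / W_dry
Q = 19.414 / 3.4
Q = 5.71

Q = 5.71


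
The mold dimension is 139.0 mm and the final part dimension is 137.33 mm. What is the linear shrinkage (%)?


Shrinkage = (mold - part) / mold * 100
= (139.0 - 137.33) / 139.0 * 100
= 1.67 / 139.0 * 100
= 1.2%

1.2%


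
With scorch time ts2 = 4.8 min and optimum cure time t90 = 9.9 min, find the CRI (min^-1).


CRI = 100 / (t90 - ts2)
= 100 / (9.9 - 4.8)
= 100 / 5.1
= 19.61 min^-1

19.61 min^-1


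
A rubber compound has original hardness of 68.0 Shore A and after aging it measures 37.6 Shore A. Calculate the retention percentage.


Retention = aged / original * 100
= 37.6 / 68.0 * 100
= 55.3%

55.3%


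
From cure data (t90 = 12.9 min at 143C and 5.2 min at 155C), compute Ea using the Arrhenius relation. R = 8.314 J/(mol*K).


T1 = 416.15 K, T2 = 428.15 K
1/T1 - 1/T2 = 6.7350e-05
ln(t1/t2) = ln(12.9/5.2) = 0.9086
Ea = 8.314 * 0.9086 / 6.7350e-05 = 112158.5500 J/mol
Ea = 112.16 kJ/mol

112.16 kJ/mol


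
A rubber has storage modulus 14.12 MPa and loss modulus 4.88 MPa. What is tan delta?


tan delta = E'' / E'
= 4.88 / 14.12
= 0.3456

tan delta = 0.3456


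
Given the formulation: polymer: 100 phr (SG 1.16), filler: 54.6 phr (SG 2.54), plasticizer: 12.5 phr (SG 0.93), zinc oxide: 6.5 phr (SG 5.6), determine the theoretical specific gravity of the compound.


Sum of weights = 173.6
Volume contributions:
  polymer: 100/1.16 = 86.2069
  filler: 54.6/2.54 = 21.4961
  plasticizer: 12.5/0.93 = 13.4409
  zinc oxide: 6.5/5.6 = 1.1607
Sum of volumes = 122.3045
SG = 173.6 / 122.3045 = 1.419

SG = 1.419


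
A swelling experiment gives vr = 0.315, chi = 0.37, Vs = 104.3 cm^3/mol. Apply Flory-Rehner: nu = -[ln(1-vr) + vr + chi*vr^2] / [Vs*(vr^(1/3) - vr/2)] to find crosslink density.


ln(1 - vr) = ln(1 - 0.315) = -0.3783
Numerator = -((-0.3783) + 0.315 + 0.37 * 0.315^2) = 0.0266
Denominator = 104.3 * (0.315^(1/3) - 0.315/2) = 54.5394
nu = 0.0266 / 54.5394 = 4.8815e-04 mol/cm^3

4.8815e-04 mol/cm^3


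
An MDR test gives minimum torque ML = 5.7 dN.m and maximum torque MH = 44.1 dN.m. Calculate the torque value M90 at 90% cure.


M90 = ML + 0.9 * (MH - ML)
M90 = 5.7 + 0.9 * (44.1 - 5.7)
M90 = 5.7 + 0.9 * 38.4
M90 = 40.26 dN.m

40.26 dN.m


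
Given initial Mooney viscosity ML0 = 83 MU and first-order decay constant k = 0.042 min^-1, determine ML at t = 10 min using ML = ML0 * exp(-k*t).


ML = ML0 * exp(-k * t)
ML = 83 * exp(-0.042 * 10)
ML = 83 * 0.6570
ML = 54.53 MU

54.53 MU


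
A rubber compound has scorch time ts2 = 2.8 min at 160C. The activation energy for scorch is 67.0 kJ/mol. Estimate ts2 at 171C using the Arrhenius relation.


Convert temperatures: T1 = 160 + 273.15 = 433.15 K, T2 = 171 + 273.15 = 444.15 K
ts2_new = 2.8 * exp(67000 / 8.314 * (1/444.15 - 1/433.15))
1/T2 - 1/T1 = -5.7177e-05
ts2_new = 1.77 min

1.77 min


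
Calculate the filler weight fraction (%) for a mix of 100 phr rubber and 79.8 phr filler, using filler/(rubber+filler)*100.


Filler % = filler / (rubber + filler) * 100
= 79.8 / (100 + 79.8) * 100
= 79.8 / 179.8 * 100
= 44.38%

44.38%


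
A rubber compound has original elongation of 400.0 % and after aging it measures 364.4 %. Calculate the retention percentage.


Retention = aged / original * 100
= 364.4 / 400.0 * 100
= 91.1%

91.1%


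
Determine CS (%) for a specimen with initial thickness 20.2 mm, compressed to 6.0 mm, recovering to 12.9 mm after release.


CS = (t0 - recovered) / (t0 - ts) * 100
= (20.2 - 12.9) / (20.2 - 6.0) * 100
= 7.3 / 14.2 * 100
= 51.4%

51.4%


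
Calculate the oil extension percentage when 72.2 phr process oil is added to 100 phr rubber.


Oil % = oil / (100 + oil) * 100
= 72.2 / (100 + 72.2) * 100
= 72.2 / 172.2 * 100
= 41.93%

41.93%


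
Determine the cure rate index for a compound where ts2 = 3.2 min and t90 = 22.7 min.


CRI = 100 / (t90 - ts2)
= 100 / (22.7 - 3.2)
= 100 / 19.5
= 5.13 min^-1

5.13 min^-1


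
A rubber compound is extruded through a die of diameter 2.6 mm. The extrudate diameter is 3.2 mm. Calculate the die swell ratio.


Die swell ratio = D_extrudate / D_die
= 3.2 / 2.6
= 1.231

Die swell = 1.231


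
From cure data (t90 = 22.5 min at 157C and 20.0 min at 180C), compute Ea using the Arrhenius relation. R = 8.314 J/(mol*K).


T1 = 430.15 K, T2 = 453.15 K
1/T1 - 1/T2 = 1.1800e-04
ln(t1/t2) = ln(22.5/20.0) = 0.1178
Ea = 8.314 * 0.1178 / 1.1800e-04 = 8299.0205 J/mol
Ea = 8.3 kJ/mol

8.3 kJ/mol


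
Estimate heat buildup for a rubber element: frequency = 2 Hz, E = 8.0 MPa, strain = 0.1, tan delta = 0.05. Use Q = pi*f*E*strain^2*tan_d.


Q = pi * f * E * strain^2 * tan_d
= pi * 2 * 8.0 * 0.1^2 * 0.05
= pi * 2 * 8.0 * 0.0100 * 0.05
= 0.0251

Q = 0.0251


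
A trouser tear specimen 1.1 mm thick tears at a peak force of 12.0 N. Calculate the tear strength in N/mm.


Tear strength = force / thickness
= 12.0 / 1.1
= 10.91 N/mm

10.91 N/mm


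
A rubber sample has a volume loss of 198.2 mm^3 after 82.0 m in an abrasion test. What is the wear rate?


Rate = volume_loss / distance
= 198.2 / 82.0
= 2.417 mm^3/m

2.417 mm^3/m


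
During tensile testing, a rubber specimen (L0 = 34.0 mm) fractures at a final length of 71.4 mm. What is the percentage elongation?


Elongation = (Lf - L0) / L0 * 100
= (71.4 - 34.0) / 34.0 * 100
= 37.4 / 34.0 * 100
= 110.0%

110.0%


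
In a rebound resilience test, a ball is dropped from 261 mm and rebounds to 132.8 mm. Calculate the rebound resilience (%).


Resilience = h_rebound / h_drop * 100
= 132.8 / 261 * 100
= 50.9%

50.9%


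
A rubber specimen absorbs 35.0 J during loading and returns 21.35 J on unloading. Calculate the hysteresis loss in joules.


Hysteresis loss = loading - unloading
= 35.0 - 21.35
= 13.65 J

13.65 J


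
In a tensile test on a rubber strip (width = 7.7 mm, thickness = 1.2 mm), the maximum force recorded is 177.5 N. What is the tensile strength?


Area = width * thickness = 7.7 * 1.2 = 9.24 mm^2
TS = force / area = 177.5 / 9.24 = 19.21 MPa

19.21 MPa


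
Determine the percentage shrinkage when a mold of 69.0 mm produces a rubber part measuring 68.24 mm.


Shrinkage = (mold - part) / mold * 100
= (69.0 - 68.24) / 69.0 * 100
= 0.76 / 69.0 * 100
= 1.1%

1.1%


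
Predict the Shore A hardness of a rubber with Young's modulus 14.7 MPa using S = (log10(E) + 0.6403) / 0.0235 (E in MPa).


log10(E) = 0.0235*S - 0.6403  =>  S = (log10(E) + 0.6403) / 0.0235
log10(14.7) = 1.167317
S = (1.167317 + 0.6403) / 0.0235 = 1.807617 / 0.0235
S = 76.9

Shore A = 76.9


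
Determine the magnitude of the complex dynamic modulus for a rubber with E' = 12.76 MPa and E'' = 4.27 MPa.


|E*| = sqrt(E'^2 + E''^2)
= sqrt(12.76^2 + 4.27^2)
= sqrt(162.8176 + 18.2329)
= 13.456 MPa

13.456 MPa


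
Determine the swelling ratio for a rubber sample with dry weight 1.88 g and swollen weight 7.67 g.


Q = W_swollen / W_dry
Q = 7.67 / 1.88
Q = 4.08

Q = 4.08


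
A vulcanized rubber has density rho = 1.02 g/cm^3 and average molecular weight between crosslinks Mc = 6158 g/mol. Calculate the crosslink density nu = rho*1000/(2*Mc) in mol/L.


nu = rho * 1000 / (2 * Mc)
nu = 1.02 * 1000 / (2 * 6158)
nu = 1020.0 / 12316
nu = 0.0828 mol/L

0.0828 mol/L


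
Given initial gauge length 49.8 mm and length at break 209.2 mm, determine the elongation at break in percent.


Elongation = (Lf - L0) / L0 * 100
= (209.2 - 49.8) / 49.8 * 100
= 159.4 / 49.8 * 100
= 320.1%

320.1%


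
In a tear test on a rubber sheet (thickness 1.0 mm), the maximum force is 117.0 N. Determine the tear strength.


Tear strength = force / thickness
= 117.0 / 1.0
= 117.0 N/mm

117.0 N/mm


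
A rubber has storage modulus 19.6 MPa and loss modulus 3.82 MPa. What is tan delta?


tan delta = E'' / E'
= 3.82 / 19.6
= 0.1949

tan delta = 0.1949


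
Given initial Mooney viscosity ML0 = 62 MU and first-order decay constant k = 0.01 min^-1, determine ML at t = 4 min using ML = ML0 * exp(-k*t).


ML = ML0 * exp(-k * t)
ML = 62 * exp(-0.01 * 4)
ML = 62 * 0.9608
ML = 59.57 MU

59.57 MU


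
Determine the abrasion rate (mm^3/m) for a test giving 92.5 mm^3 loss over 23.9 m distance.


Rate = volume_loss / distance
= 92.5 / 23.9
= 3.87 mm^3/m

3.87 mm^3/m


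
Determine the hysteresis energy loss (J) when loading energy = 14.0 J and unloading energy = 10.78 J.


Hysteresis loss = loading - unloading
= 14.0 - 10.78
= 3.22 J

3.22 J


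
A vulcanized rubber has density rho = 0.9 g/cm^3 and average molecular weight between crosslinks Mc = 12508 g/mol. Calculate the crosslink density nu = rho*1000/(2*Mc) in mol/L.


nu = rho * 1000 / (2 * Mc)
nu = 0.9 * 1000 / (2 * 12508)
nu = 900.0 / 25016
nu = 0.0360 mol/L

0.0360 mol/L
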